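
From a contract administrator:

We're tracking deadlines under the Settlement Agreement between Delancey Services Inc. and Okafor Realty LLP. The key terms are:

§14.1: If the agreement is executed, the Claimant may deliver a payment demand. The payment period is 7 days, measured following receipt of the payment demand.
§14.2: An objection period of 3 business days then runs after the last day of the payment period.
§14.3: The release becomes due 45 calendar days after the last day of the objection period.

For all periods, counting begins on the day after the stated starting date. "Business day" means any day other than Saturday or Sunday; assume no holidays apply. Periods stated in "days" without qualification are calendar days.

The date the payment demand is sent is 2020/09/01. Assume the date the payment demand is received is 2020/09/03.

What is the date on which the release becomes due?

2020/10/30

Adding 7 calendar days to 2020/09/03 gives 2020/09/10, which is the last day of the payment period.
The last day of the objection period: 3 business days after Thursday, 2020/09/10, skipping weekends — Sep 11, Sep 14, Sep 15 — lands on Tuesday, 2020/09/15.
The date on which the release becomes due: 2020/09/15 + 45 days = 2020/10/30.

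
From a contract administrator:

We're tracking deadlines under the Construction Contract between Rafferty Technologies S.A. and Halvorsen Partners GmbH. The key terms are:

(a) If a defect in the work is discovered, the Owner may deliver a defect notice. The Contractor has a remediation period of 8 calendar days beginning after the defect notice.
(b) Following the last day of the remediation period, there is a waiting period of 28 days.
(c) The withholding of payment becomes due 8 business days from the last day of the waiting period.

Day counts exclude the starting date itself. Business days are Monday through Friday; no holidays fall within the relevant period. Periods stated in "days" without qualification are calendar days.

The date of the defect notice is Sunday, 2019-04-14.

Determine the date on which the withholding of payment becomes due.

2019-05-30

The last day of the remediation period: 8 calendar days after 2019-04-14 is 2019-04-22.
The last day of the waiting period: 28 calendar days after 2019-04-22 is 2019-05-20.
The date on which the withholding of payment becomes due: counting 8 business days from Monday, 2019-05-20 (May 21, May 22, May 23, May 24, May 27, May 28, May 29, May 30, skipping weekends) reaches Thursday, 2019-05-30.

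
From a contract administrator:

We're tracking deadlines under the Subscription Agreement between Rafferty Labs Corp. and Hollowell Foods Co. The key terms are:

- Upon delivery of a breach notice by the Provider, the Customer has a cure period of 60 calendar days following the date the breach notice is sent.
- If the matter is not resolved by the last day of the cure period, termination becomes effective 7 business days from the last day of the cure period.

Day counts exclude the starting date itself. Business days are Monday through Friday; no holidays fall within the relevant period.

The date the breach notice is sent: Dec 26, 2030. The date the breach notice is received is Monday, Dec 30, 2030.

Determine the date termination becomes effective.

Mar 5, 2031

The last day of the cure period: Dec 26, 2030 + 60 days = Feb 24, 2031.
From Monday, Feb 24, 2031, 7 business days (Feb 25, Feb 26, Feb 27, Feb 28, Mar 3, Mar 4, Mar 5, skipping weekends) brings us to Wednesday, Mar 5, 2031, which is the date termination becomes effective.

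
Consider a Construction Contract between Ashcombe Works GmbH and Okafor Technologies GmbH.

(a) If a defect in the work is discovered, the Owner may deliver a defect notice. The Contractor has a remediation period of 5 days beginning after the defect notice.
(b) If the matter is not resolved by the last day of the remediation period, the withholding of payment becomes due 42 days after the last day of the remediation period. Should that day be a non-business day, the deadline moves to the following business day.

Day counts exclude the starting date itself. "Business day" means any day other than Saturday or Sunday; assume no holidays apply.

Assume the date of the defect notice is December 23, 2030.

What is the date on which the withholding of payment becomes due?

February 10, 2031

Adding 5 calendar days to December 23, 2030 gives December 28, 2030, which is the last day of the remediation period.
Adding 42 calendar days to December 28, 2030 gives February 8, 2031, which is the date on which the withholding of payment becomes due. That falls on a Saturday, so it rolls to the next business day, Monday, February 10, 2031.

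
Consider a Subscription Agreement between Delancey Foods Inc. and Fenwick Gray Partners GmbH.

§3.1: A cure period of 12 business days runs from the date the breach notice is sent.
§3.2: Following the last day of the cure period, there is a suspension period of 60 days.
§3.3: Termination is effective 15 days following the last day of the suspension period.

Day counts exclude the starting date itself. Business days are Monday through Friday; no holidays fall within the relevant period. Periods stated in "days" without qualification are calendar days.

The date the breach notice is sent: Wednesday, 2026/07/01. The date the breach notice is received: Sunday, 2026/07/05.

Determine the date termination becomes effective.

2026/09/30

The last day of the cure period: counting 12 business days from Wednesday, 2026/07/01 (Jul 2, Jul 3, Jul 6, Jul 7, …, Jul 15, Jul 16, Jul 17, skipping weekends) reaches Friday, 2026/07/17.
The last day of the suspension period: 2026/07/17 + 60 days = 2026/09/15.
Adding 15 calendar days to 2026/09/15 gives 2026/09/30, which is the date termination becomes effective.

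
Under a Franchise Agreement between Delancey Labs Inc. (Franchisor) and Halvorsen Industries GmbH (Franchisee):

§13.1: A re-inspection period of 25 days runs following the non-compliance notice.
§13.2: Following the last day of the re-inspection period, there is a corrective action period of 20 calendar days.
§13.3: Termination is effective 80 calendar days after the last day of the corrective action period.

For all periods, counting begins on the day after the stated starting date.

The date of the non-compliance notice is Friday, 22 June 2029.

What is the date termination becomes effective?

25 October 2029

Adding 25 calendar days to 22 June 2029 gives 17 July 2029, which is the last day of the re-inspection period.
The last day of the corrective action period: 17 July 2029 + 20 days = 6 August 2029.
The date termination becomes effective: 6 August 2029 + 80 days = 25 October 2029.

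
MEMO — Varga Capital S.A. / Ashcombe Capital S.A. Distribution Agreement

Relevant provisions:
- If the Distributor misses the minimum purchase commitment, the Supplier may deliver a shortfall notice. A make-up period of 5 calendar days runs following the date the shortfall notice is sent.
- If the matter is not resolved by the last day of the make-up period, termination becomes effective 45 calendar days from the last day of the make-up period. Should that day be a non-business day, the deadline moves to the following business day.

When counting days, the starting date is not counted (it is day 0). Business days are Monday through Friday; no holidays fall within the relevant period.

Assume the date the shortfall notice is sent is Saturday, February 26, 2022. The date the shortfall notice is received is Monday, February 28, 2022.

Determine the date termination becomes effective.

The last day of the make-up period: 5 calendar days after February 26, 2022 is March 3, 2022.
The date termination becomes effective: March 3, 2022 + 45 days = April 17, 2022. That falls on a Sunday, so it rolls to the next business day, Monday, April 18, 2022.

April 18, 2022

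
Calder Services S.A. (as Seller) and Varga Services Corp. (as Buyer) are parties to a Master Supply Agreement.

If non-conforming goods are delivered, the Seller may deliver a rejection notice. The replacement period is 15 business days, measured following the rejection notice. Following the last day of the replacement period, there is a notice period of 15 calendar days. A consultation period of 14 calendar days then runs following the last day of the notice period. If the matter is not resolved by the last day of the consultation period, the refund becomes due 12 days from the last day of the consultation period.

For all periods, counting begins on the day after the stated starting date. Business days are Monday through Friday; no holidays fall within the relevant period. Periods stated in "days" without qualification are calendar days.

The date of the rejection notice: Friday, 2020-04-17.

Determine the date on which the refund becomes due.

From Friday, 2020-04-17, 15 business days (Apr 20, Apr 21, Apr 22, Apr 23, …, May 6, May 7, May 8, skipping weekends) brings us to Friday, 2020-05-08, which is the last day of the replacement period.
Adding 15 calendar days to 2020-05-08 gives 2020-05-23, which is the last day of the notice period.
Adding 14 calendar days to 2020-05-23 gives 2020-06-06, which is the last day of the consultation period.
The date on which the refund becomes due: 12 calendar days after 2020-06-06 is 2020-06-18.

2020-06-18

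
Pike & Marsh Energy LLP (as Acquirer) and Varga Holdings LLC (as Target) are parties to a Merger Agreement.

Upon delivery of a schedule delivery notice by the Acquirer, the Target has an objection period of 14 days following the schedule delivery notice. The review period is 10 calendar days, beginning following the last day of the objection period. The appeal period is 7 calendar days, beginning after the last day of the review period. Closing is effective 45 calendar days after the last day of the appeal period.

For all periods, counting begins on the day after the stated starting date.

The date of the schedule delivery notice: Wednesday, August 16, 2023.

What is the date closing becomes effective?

Adding 14 calendar days to August 16, 2023 gives August 30, 2023, which is the last day of the objection period.
Adding 10 calendar days to August 30, 2023 gives September 9, 2023, which is the last day of the review period.
The last day of the appeal period: 7 calendar days after September 9, 2023 is September 16, 2023.
Adding 45 calendar days to September 16, 2023 gives October 31, 2023, which is the date closing becomes effective.

October 31, 2023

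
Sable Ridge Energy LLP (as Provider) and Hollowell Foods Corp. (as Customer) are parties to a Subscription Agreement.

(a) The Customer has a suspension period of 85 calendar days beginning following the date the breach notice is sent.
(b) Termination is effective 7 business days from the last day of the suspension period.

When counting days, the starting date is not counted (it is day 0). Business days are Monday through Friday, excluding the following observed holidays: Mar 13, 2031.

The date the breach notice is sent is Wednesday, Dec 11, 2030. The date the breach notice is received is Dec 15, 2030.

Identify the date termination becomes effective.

Adding 85 calendar days to Dec 11, 2030 gives Mar 6, 2031, which is the last day of the suspension period.
The date termination becomes effective: 7 business days after Thursday, Mar 6, 2031, skipping weekends and the listed holiday on Mar 13 — Mar 7, Mar 10, Mar 11, Mar 12, Mar 14, Mar 17, Mar 18 — lands on Tuesday, Mar 18, 2031.

Mar 18, 2031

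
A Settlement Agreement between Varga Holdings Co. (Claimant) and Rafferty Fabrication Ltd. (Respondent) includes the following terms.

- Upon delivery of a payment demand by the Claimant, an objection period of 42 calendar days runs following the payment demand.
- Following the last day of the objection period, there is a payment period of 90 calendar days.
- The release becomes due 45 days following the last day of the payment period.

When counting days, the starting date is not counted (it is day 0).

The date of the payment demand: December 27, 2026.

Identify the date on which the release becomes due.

Adding 42 calendar days to December 27, 2026 gives February 7, 2027, which is the last day of the objection period.
Adding 90 calendar days to February 7, 2027 gives May 8, 2027, which is the last day of the payment period.
The date on which the release becomes due: 45 calendar days after May 8, 2027 is June 22, 2027.

June 22, 2027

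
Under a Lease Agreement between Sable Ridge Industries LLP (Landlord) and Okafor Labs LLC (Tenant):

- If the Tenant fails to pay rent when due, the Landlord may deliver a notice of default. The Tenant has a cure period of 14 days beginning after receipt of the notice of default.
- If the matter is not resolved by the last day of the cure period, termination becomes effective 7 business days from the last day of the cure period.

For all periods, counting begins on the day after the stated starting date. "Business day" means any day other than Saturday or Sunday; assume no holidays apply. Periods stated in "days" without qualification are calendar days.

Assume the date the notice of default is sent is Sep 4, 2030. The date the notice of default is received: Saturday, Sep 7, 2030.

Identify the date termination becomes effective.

Oct 1, 2030

Adding 14 calendar days to Sep 7, 2030 gives Sep 21, 2030, which is the last day of the cure period.
The date termination becomes effective: 7 business days after Saturday, Sep 21, 2030, skipping weekends — Sep 23, Sep 24, Sep 25, Sep 26, Sep 27, Sep 30, Oct 1 — lands on Tuesday, Oct 1, 2030.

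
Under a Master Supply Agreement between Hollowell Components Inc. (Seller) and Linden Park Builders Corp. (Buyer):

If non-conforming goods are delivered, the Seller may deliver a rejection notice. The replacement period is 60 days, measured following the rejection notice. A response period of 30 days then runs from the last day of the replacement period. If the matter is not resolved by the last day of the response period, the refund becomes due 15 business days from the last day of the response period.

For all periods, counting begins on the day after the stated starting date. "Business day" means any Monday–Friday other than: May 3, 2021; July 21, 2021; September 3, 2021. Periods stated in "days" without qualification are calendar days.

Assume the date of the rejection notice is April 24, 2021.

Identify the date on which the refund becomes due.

August 13, 2021

Adding 60 calendar days to April 24, 2021 gives June 23, 2021, which is the last day of the replacement period.
The last day of the response period: 30 calendar days after June 23, 2021 is July 23, 2021.
The date on which the refund becomes due: counting 15 business days from Friday, July 23, 2021 (Jul 26, Jul 27, Jul 28, Jul 29, …, Aug 11, Aug 12, Aug 13, skipping weekends) reaches Friday, August 13, 2021.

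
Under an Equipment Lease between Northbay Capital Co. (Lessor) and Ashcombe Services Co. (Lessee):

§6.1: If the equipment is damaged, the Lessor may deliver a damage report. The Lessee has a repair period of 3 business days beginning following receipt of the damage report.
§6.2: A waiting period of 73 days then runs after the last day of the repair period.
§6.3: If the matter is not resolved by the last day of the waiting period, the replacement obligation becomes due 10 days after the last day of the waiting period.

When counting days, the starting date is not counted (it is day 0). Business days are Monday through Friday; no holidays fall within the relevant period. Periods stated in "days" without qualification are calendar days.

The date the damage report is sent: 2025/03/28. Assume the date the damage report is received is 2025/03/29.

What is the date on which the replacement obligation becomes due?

2025/06/24

From Saturday, 2025/03/29, 3 business days (Mar 31, Apr 1, Apr 2, skipping weekends) brings us to Wednesday, 2025/04/02, which is the last day of the repair period.
The last day of the waiting period: 73 calendar days after 2025/04/02 is 2025/06/14.
The date on which the replacement obligation becomes due: 2025/06/14 + 10 days = 2025/06/24.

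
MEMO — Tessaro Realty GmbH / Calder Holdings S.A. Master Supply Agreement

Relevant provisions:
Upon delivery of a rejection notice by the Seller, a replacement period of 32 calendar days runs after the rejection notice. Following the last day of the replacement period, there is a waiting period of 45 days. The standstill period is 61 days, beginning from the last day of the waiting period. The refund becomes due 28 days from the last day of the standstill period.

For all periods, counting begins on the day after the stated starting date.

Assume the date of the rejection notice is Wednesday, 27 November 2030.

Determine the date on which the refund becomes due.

12 May 2031

The last day of the replacement period: 27 November 2030 + 32 days = 29 December 2030.
The last day of the waiting period: 29 December 2030 + 45 days = 12 February 2031.
The last day of the standstill period: 61 calendar days after 12 February 2031 is 14 April 2031.
The date on which the refund becomes due: 14 April 2031 + 28 days = 12 May 2031.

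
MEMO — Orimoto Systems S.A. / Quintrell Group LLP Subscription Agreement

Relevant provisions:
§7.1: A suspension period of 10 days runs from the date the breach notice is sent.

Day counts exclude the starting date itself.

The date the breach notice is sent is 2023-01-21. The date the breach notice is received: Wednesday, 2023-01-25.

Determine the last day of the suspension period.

2023-01-31

The last day of the suspension period: 2023-01-21 + 10 days = 2023-01-31.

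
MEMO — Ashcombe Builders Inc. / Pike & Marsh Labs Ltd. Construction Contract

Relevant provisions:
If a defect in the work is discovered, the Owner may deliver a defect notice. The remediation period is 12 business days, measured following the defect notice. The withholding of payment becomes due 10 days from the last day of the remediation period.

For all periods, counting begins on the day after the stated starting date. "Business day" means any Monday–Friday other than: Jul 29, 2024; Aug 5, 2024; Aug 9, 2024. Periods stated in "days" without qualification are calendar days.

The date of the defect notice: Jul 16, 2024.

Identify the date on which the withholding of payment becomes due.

Aug 12, 2024

The last day of the remediation period: counting 12 business days from Tuesday, Jul 16, 2024 (Jul 17, Jul 18, Jul 19, Jul 22, …, Jul 31, Aug 1, Aug 2, skipping weekends and the listed holiday on Jul 29) reaches Friday, Aug 2, 2024.
The date on which the withholding of payment becomes due: 10 calendar days after Aug 2, 2024 is Aug 12, 2024.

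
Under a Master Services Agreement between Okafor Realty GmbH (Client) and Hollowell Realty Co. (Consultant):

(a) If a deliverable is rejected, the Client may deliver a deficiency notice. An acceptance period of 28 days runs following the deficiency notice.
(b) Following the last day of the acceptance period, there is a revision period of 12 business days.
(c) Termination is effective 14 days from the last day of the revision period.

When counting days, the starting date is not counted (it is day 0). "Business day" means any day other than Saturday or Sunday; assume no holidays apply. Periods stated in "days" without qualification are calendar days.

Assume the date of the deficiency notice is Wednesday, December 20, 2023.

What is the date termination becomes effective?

Adding 28 calendar days to December 20, 2023 gives January 17, 2024, which is the last day of the acceptance period.
The last day of the revision period: counting 12 business days from Wednesday, January 17, 2024 (Jan 18, Jan 19, Jan 22, Jan 23, …, Jan 31, Feb 1, Feb 2, skipping weekends) reaches Friday, February 2, 2024.
Adding 14 calendar days to February 2, 2024 gives February 16, 2024, which is the date termination becomes effective.

February 16, 2024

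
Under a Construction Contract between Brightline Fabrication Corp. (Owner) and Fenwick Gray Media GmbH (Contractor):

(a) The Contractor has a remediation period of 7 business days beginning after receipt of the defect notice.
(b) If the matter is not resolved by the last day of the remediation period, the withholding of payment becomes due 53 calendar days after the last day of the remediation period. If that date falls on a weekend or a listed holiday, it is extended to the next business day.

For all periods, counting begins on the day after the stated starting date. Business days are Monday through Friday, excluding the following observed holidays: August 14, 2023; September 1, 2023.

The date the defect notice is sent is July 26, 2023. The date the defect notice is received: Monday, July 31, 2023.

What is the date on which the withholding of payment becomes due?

The last day of the remediation period: counting 7 business days from Monday, July 31, 2023 (Aug 1, Aug 2, Aug 3, Aug 4, Aug 7, Aug 8, Aug 9, skipping weekends) reaches Wednesday, August 9, 2023.
Adding 53 calendar days to August 9, 2023 gives October 1, 2023, which is the date on which the withholding of payment becomes due. That falls on a Sunday, so it rolls to the next business day, Monday, October 2, 2023.

October 2, 2023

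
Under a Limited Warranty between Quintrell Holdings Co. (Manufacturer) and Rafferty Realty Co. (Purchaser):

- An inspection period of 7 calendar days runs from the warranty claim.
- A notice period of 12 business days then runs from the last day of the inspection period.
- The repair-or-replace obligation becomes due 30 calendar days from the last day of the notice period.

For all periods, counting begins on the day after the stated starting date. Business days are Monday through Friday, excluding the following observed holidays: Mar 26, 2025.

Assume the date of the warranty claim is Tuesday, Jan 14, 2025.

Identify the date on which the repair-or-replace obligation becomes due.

The last day of the inspection period: 7 calendar days after Jan 14, 2025 is Jan 21, 2025.
The last day of the notice period: counting 12 business days from Tuesday, Jan 21, 2025 (Jan 22, Jan 23, Jan 24, Jan 27, …, Feb 4, Feb 5, Feb 6, skipping weekends) reaches Thursday, Feb 6, 2025.
The date on which the repair-or-replace obligation becomes due: 30 calendar days after Feb 6, 2025 is Mar 8, 2025.

Mar 8, 2025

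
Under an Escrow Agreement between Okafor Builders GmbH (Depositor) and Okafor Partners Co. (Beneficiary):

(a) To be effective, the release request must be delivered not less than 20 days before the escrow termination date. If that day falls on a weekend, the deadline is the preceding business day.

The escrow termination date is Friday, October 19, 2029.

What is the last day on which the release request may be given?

Counting back 20 calendar days from October 19, 2029 gives September 29, 2029. That is a Saturday, so the deadline moves back to Friday, September 28, 2029.

September 28, 2029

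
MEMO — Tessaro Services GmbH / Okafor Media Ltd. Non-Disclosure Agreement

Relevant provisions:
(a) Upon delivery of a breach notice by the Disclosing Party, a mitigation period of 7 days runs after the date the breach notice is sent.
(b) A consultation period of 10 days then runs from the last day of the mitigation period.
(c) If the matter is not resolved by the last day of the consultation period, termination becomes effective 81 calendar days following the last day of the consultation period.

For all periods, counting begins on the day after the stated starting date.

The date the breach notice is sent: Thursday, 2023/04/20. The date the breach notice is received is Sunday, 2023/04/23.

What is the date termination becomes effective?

2023/07/27

Adding 7 calendar days to 2023/04/20 gives 2023/04/27, which is the last day of the mitigation period.
The last day of the consultation period: 10 calendar days after 2023/04/27 is 2023/05/07.
Adding 81 calendar days to 2023/05/07 gives 2023/07/27, which is the date termination becomes effective.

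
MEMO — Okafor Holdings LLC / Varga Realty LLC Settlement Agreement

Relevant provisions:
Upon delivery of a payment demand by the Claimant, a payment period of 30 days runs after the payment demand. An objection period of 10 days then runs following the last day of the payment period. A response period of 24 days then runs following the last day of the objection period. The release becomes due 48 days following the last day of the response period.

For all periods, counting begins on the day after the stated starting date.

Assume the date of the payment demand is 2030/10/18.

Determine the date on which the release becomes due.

The last day of the payment period: 2030/10/18 + 30 days = 2030/11/17.
The last day of the objection period: 10 calendar days after 2030/11/17 is 2030/11/27.
The last day of the response period: 24 calendar days after 2030/11/27 is 2030/12/21.
Adding 48 calendar days to 2030/12/21 gives 2031/02/07, which is the date on which the release becomes due.

2031/02/07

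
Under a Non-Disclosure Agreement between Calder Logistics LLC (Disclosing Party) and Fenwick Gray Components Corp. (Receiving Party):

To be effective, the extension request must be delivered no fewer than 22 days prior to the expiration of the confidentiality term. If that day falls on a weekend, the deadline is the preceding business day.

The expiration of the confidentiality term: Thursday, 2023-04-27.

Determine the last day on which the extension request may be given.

2023-04-05

Counting back 22 calendar days from 2023-04-27 gives 2023-04-05. That is a Wednesday, so no adjustment is needed.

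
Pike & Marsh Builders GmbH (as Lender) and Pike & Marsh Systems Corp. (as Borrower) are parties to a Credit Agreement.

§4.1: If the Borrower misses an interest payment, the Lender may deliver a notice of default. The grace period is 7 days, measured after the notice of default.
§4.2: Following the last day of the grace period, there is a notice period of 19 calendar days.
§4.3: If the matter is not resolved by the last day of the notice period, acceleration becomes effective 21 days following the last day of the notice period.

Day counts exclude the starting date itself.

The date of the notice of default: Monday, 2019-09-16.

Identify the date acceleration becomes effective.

Adding 7 calendar days to 2019-09-16 gives 2019-09-23, which is the last day of the grace period.
The last day of the notice period: 19 calendar days after 2019-09-23 is 2019-10-12.
Adding 21 calendar days to 2019-10-12 gives 2019-11-02, which is the date acceleration becomes effective.

2019-11-02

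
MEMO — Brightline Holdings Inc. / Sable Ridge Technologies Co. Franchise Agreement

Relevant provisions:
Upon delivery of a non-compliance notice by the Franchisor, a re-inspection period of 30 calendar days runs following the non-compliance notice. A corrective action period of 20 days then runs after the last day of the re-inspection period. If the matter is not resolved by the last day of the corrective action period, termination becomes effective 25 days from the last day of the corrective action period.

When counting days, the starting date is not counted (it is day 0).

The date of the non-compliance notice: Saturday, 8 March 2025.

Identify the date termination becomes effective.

22 May 2025

Adding 30 calendar days to 8 March 2025 gives 7 April 2025, which is the last day of the re-inspection period.
The last day of the corrective action period: 7 April 2025 + 20 days = 27 April 2025.
The date termination becomes effective: 25 calendar days after 27 April 2025 is 22 May 2025.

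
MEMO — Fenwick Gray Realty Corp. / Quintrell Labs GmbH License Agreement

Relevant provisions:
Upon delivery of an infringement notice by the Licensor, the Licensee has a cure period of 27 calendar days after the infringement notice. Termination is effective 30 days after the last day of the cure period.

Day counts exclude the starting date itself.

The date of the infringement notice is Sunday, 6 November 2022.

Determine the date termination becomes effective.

The last day of the cure period: 27 calendar days after 6 November 2022 is 3 December 2022.
The date termination becomes effective: 30 calendar days after 3 December 2022 is 2 January 2023.

2 January 2023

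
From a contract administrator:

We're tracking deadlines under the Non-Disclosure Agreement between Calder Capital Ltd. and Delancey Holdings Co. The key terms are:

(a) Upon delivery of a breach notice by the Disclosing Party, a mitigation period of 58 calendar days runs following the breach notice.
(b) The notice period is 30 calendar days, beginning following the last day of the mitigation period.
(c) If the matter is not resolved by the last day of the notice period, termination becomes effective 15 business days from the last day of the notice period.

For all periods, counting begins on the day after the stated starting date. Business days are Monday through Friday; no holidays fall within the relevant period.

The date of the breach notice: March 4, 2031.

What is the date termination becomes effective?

June 20, 2031

The last day of the mitigation period: March 4, 2031 + 58 days = May 1, 2031.
The last day of the notice period: May 1, 2031 + 30 days = May 31, 2031.
The date termination becomes effective: counting 15 business days from Saturday, May 31, 2031 (Jun 2, Jun 3, Jun 4, Jun 5, …, Jun 18, Jun 19, Jun 20, skipping weekends) reaches Friday, June 20, 2031.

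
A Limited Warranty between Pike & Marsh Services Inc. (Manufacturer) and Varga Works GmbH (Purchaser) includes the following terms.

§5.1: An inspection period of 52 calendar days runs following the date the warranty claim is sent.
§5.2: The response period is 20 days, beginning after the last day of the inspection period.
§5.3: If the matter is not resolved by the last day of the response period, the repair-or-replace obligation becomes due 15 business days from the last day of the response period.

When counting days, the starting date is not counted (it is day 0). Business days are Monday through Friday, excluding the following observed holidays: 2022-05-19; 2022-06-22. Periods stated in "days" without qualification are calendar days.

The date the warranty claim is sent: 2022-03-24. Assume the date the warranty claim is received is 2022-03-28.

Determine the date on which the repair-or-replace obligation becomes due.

Adding 52 calendar days to 2022-03-24 gives 2022-05-15, which is the last day of the inspection period.
The last day of the response period: 2022-05-15 + 20 days = 2022-06-04.
From Saturday, 2022-06-04, 15 business days (Jun 6, Jun 7, Jun 8, Jun 9, …, Jun 23, Jun 24, Jun 27, skipping weekends and the listed holiday on Jun 22) brings us to Monday, 2022-06-27, which is the date on which the repair-or-replace obligation becomes due.

2022-06-27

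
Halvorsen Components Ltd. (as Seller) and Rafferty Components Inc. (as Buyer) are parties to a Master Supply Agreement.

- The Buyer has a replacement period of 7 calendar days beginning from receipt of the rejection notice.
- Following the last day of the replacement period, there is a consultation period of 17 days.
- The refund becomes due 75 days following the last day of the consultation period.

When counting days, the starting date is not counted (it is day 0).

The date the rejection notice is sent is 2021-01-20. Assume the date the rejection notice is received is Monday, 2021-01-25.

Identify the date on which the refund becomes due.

2021-05-04

The last day of the replacement period: 2021-01-25 + 7 days = 2021-02-01.
The last day of the consultation period: 17 calendar days after 2021-02-01 is 2021-02-18.
Adding 75 calendar days to 2021-02-18 gives 2021-05-04, which is the date on which the refund becomes due.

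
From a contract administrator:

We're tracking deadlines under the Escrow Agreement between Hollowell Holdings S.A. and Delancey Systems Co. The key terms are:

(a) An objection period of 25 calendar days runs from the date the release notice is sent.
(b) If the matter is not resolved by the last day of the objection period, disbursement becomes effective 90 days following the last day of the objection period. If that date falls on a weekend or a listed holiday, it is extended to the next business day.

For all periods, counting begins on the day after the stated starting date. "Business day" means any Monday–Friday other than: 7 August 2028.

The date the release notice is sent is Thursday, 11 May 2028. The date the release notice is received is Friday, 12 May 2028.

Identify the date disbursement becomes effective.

The last day of the objection period: 11 May 2028 + 25 days = 5 June 2028.
The date disbursement becomes effective: 90 calendar days after 5 June 2028 is 3 September 2028. That falls on a Sunday, so it rolls to the next business day, Monday, 4 September 2028.

4 September 2028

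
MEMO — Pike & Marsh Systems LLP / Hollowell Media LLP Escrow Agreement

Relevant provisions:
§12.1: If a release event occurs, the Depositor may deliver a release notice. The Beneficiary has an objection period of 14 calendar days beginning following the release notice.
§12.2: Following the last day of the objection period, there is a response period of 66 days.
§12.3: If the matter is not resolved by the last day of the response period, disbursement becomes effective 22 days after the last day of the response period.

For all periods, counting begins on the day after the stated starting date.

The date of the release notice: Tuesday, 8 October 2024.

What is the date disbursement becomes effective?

Adding 14 calendar days to 8 October 2024 gives 22 October 2024, which is the last day of the objection period.
Adding 66 calendar days to 22 October 2024 gives 27 December 2024, which is the last day of the response period.
The date disbursement becomes effective: 27 December 2024 + 22 days = 18 January 2025.

18 January 2025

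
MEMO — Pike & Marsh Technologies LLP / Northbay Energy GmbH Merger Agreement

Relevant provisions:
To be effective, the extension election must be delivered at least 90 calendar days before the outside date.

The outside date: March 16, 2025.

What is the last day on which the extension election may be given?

December 16, 2024

March 16, 2025 minus 90 days is December 16, 2024.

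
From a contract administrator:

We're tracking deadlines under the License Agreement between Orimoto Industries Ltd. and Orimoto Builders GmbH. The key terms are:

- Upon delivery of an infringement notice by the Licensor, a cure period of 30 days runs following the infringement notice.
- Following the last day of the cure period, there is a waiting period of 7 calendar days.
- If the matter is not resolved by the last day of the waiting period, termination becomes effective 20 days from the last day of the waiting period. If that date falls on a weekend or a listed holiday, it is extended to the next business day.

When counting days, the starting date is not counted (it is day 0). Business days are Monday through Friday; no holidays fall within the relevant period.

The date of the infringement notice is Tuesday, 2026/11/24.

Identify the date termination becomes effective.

The last day of the cure period: 2026/11/24 + 30 days = 2026/12/24.
The last day of the waiting period: 7 calendar days after 2026/12/24 is 2026/12/31.
The date termination becomes effective: 20 calendar days after 2026/12/31 is 2027/01/20. 2027/01/20 is a Wednesday, so no roll-forward applies.

2027/01/20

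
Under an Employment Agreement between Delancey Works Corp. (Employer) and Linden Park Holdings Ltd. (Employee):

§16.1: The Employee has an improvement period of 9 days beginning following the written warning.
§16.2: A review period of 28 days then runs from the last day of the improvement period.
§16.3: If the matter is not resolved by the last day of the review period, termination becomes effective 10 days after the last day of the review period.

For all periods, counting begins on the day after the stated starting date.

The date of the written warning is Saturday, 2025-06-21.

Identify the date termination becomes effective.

Adding 9 calendar days to 2025-06-21 gives 2025-06-30, which is the last day of the improvement period.
The last day of the review period: 2025-06-30 + 28 days = 2025-07-28.
The date termination becomes effective: 10 calendar days after 2025-07-28 is 2025-08-07.

2025-08-07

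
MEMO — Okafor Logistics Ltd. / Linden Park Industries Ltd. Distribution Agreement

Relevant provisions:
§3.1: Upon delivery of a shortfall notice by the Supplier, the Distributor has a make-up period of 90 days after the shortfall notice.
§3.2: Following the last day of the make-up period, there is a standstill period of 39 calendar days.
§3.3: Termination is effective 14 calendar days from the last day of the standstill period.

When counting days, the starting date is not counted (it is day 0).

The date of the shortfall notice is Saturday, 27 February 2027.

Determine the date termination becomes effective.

Adding 90 calendar days to 27 February 2027 gives 28 May 2027, which is the last day of the make-up period.
Adding 39 calendar days to 28 May 2027 gives 6 July 2027, which is the last day of the standstill period.
The date termination becomes effective: 14 calendar days after 6 July 2027 is 20 July 2027.

20 July 2027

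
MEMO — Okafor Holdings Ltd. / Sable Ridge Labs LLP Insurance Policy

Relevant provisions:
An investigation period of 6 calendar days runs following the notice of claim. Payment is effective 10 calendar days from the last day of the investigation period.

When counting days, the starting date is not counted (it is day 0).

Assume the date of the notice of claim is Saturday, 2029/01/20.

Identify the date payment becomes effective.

2029/02/05

The last day of the investigation period: 6 calendar days after 2029/01/20 is 2029/01/26.
The date payment becomes effective: 10 calendar days after 2029/01/26 is 2029/02/05.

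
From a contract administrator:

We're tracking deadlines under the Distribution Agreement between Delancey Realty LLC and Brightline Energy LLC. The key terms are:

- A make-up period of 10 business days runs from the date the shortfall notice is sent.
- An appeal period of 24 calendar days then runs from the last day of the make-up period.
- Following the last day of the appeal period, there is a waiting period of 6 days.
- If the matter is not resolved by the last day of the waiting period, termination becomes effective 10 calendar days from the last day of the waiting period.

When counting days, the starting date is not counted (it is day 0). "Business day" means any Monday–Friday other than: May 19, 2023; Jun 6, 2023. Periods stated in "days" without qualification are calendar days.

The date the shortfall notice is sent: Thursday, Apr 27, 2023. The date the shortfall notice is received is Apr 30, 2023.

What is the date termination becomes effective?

The last day of the make-up period: 10 business days after Thursday, Apr 27, 2023, skipping weekends — Apr 28, May 1, May 2, May 3, May 4, May 5, May 8, May 9, May 10, May 11 — lands on Thursday, May 11, 2023.
Adding 24 calendar days to May 11, 2023 gives Jun 4, 2023, which is the last day of the appeal period.
The last day of the waiting period: 6 calendar days after Jun 4, 2023 is Jun 10, 2023.
The date termination becomes effective: 10 calendar days after Jun 10, 2023 is Jun 20, 2023.

Jun 20, 2023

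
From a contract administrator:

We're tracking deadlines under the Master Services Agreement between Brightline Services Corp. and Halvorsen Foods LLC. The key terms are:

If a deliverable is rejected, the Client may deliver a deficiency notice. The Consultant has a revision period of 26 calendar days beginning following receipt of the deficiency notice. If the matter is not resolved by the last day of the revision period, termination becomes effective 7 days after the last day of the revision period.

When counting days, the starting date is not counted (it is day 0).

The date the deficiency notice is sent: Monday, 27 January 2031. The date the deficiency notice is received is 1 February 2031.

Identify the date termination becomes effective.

The last day of the revision period: 1 February 2031 + 26 days = 27 February 2031.
Adding 7 calendar days to 27 February 2031 gives 6 March 2031, which is the date termination becomes effective.

6 March 2031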